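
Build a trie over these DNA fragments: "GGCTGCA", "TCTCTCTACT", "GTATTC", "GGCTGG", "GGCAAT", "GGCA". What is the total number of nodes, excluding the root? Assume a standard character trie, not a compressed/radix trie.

Count nodes per top-level branch (shared prefixes stored once):
  'G'-branch (GGCA, GGCAAT, GGCTGCA, GGCTGG, GTATTC): 16 nodes
  'T'-branch (TCTCTCTACT): 10 nodes
Sum: 26

26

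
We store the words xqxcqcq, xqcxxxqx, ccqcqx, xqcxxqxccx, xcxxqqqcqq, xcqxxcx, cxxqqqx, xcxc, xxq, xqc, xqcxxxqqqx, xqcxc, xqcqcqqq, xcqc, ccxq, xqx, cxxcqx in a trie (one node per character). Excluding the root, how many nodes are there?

62

For each word, the new-node count is its length minus the longest prefix already in the trie:
  "xqxcqcq" → 7 new (x, q, x, c, q, c, q)
  "xqcxxxqx" → prefix "xq" already present; 6 new (c, x, x, x, q, x)
  "ccqcqx" → 6 new (c, c, q, c, q, x)
  "xqcxxqxccx" → prefix "xqcxx" already present; 5 new (q, x, c, c, x)
  "xcxxqqqcqq" → prefix "x" already present; 9 new (c, x, x, q, q, q, c, q, q)
  "xcqxxcx" → prefix "xc" already present; 5 new (q, x, x, c, x)
  "cxxqqqx" → prefix "c" already present; 6 new (x, x, q, q, q, x)
  "xcxc" → prefix "xcx" already present; 1 new (c)
  "xxq" → prefix "x" already present; 2 new (x, q)
  "xqc" → prefix "xqc" already present; 0 new (none)
  "xqcxxxqqqx" → prefix "xqcxxxq" already present; 3 new (q, q, x)
  "xqcxc" → prefix "xqcx" already present; 1 new (c)
  "xqcqcqqq" → prefix "xqc" already present; 5 new (q, c, q, q, q)
  "xcqc" → prefix "xcq" already present; 1 new (c)
  "ccxq" → prefix "cc" already present; 2 new (x, q)
  "xqx" → prefix "xqx" already present; 0 new (none)
  "cxxcqx" → prefix "cxx" already present; 3 new (c, q, x)
Total nodes = 7 + 6 + 6 + 5 + 9 + 5 + 6 + 1 + 2 + 0 + 3 + 1 + 5 + 1 + 2 + 0 + 3 = 62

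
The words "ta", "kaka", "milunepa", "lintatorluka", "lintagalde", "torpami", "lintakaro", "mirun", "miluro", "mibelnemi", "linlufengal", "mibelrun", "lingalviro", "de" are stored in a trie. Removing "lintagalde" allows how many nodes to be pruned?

5

A node on "lintagalde"'s path can go only if nothing else ends at it or branches off below it.
The suffix "galde" (5 nodes) is used only by "lintagalde"; the node for "linta" still has the child "t", so pruning stops there.
Nodes removed: 5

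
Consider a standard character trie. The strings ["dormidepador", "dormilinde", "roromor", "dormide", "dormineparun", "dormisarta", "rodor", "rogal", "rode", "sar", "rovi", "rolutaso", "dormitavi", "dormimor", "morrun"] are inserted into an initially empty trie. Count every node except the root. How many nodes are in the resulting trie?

67

For each word, the new-node count is its length minus the longest prefix already in the trie:
  "dormidepador" → 12 new (d, o, r, m, i, d, e, p, a, d, o, r)
  "dormilinde" → prefix "dormi" already present; 5 new (l, i, n, d, e)
  "roromor" → 7 new (r, o, r, o, m, o, r)
  "dormide" → prefix "dormide" already present; 0 new (none)
  "dormineparun" → prefix "dormi" already present; 7 new (n, e, p, a, r, u, n)
  "dormisarta" → prefix "dormi" already present; 5 new (s, a, r, t, a)
  "rodor" → prefix "ro" already present; 3 new (d, o, r)
  "rogal" → prefix "ro" already present; 3 new (g, a, l)
  "rode" → prefix "rod" already present; 1 new (e)
  "sar" → 3 new (s, a, r)
  "rovi" → prefix "ro" already present; 2 new (v, i)
  "rolutaso" → prefix "ro" already present; 6 new (l, u, t, a, s, o)
  "dormitavi" → prefix "dormi" already present; 4 new (t, a, v, i)
  "dormimor" → prefix "dormi" already present; 3 new (m, o, r)
  "morrun" → 6 new (m, o, r, r, u, n)
Total nodes = 12 + 5 + 7 + 0 + 7 + 5 + 3 + 3 + 1 + 3 + 2 + 6 + 4 + 3 + 6 = 67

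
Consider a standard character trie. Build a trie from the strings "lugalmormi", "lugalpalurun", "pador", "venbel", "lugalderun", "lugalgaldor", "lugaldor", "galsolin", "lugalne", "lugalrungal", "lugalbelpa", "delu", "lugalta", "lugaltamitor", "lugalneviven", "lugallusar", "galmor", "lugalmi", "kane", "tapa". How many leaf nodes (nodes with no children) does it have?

Leaves are exactly the stored words that no other stored word extends.
Those words: "delu", "galmor", "galsolin", "kane", "lugalbelpa", "lugalderun", "lugaldor", "lugalgaldor", "lugallusar", "lugalmi", "lugalmormi", "lugalneviven", "lugalpalurun", "lugalrungal", "lugaltamitor", "pador", "tapa", "venbel"
Leaf count: 18

18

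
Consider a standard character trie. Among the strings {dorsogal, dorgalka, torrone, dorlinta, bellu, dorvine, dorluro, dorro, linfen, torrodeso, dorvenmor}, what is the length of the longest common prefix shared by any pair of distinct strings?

5

The deepest shared node is where two words last agree before diverging.
e.g. "torrodeso" and "torrone" share the prefix "torro" of length 5; no pair shares a longer one.
Longest shared-prefix length: 5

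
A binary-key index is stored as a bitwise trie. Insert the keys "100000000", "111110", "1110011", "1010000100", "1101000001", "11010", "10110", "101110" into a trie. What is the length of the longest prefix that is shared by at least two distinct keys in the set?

5

The deepest shared node is where two words last agree before diverging.
e.g. "11010" and "1101000001" share the prefix "11010" of length 5; no pair shares a longer one.
Longest shared-prefix length: 5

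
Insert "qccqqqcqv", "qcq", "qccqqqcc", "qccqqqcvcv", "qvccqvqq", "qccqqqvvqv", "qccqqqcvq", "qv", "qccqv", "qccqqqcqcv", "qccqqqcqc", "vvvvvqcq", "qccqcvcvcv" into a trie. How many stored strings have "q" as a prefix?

12

Walk to "q"; the words in its subtree are exactly those with that prefix.
Matches: "qccqcvcvcv", "qccqqqcc", "qccqqqcqc", "qccqqqcqcv", "qccqqqcqv", "qccqqqcvcv", "qccqqqcvq", "qccqqqvvqv", "qccqv", "qcq", "qv", "qvccqvqq"
Count: 12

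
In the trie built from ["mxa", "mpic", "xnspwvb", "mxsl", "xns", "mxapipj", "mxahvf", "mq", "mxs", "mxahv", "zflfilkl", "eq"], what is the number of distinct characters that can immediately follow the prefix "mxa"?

2

The children of the "mxa" node are the distinct next characters among strings starting with "mxa".
Characters that immediately follow "mxa" among the stored strings: {h, p}.
That node has 2 child edges.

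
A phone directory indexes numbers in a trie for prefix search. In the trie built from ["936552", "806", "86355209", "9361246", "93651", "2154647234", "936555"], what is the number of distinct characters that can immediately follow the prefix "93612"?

Walk "93612" from the root, arriving at one node.
Characters that immediately follow "93612" among the stored strings: {4}.
That node has 1 child edge.

1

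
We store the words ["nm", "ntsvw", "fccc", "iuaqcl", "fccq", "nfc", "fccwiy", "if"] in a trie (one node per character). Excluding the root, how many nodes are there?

Count nodes per top-level branch (shared prefixes stored once):
  'f'-branch (fccc, fccq, fccwiy): 8 nodes
  'i'-branch (if, iuaqcl): 7 nodes
  'n'-branch (nfc, nm, ntsvw): 8 nodes
Sum: 23

23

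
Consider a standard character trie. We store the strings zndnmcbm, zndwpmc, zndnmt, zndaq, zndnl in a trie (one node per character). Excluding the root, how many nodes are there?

16

Trace insertions, counting only characters that open a new branch:
  "zndnmcbm" → 8 new (z, n, d, n, m, c, b, m)
  "zndwpmc" → prefix "znd" already present; 4 new (w, p, m, c)
  "zndnmt" → prefix "zndnm" already present; 1 new (t)
  "zndaq" → prefix "znd" already present; 2 new (a, q)
  "zndnl" → prefix "zndn" already present; 1 new (l)
Total nodes = 8 + 4 + 1 + 2 + 1 = 16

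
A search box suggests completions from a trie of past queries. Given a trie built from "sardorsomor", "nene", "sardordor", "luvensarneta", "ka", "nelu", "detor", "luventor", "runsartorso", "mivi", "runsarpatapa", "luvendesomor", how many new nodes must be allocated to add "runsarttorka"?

5

Walking "runsarttorka" from the root, the first 7 characters ("runsart") follow existing edges; "t" is the first miss.
New nodes needed: |"runsarttorka"| − 7 = 12 − 7 = 5.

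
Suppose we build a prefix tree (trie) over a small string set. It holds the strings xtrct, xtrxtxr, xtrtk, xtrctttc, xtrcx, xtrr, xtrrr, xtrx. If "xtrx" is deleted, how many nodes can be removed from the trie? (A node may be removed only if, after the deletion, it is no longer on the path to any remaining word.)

After clearing the end-marker at "xtrx", prune upward until reaching a node still needed by another word.
Every node on "xtrx" is still needed (e.g. by "xtrxtxr"), so nothing is freed.
Nodes removed: 0

0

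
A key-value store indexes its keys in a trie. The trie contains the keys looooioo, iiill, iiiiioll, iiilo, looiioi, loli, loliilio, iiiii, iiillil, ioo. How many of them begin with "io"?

Walk to "io"; the words in its subtree are exactly those with that prefix.
Matches: "ioo"
Count: 1

1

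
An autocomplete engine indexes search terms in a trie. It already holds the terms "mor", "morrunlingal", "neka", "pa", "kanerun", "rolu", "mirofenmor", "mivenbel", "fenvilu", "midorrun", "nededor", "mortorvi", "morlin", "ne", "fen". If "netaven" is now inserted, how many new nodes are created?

5

Walking "netaven" from the root, the first 2 characters ("ne") follow existing edges; "t" is the first miss.
So 7 − 2 = 5 new nodes.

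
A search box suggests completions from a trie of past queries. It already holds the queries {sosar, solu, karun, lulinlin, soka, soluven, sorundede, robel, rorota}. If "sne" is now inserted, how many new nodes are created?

The longest prefix of "sne" already in the trie is "s" (length 1).
New nodes needed: |"sne"| − 1 = 3 − 1 = 2.

2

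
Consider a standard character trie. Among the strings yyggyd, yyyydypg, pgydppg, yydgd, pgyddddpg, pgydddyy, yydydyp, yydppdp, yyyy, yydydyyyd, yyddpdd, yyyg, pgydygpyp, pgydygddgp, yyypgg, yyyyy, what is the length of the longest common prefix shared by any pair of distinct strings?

The deepest shared node is where two words last agree before diverging.
e.g. "pgyddddpg" and "pgydddyy" share the prefix "pgyddd" of length 6; no pair shares a longer one.
Longest shared-prefix length: 6

6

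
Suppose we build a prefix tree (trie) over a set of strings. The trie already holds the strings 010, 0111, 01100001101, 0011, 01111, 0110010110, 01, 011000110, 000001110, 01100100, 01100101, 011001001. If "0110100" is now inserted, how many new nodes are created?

3

Walking "0110100" from the root, the first 4 characters ("0110") follow existing edges; "1" is the first miss.
So 7 − 4 = 3 new nodes.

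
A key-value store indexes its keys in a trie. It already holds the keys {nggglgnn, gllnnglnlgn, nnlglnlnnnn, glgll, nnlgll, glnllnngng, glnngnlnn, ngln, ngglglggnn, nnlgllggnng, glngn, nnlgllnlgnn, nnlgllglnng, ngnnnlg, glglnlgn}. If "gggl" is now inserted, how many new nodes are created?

Walking "gggl" from the root, the first 1 characters ("g") follow existing edges; "g" is the first miss.
New nodes needed: |"gggl"| − 1 = 4 − 1 = 3.

3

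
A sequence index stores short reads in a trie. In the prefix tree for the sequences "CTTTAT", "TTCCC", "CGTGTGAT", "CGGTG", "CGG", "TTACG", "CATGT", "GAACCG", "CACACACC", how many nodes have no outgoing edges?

8

Leaves are exactly the stored words that no other stored word extends.
Those words: "CACACACC", "CATGT", "CGGTG", "CGTGTGAT", "CTTTAT", "GAACCG", "TTACG", "TTCCC"
Leaf count: 8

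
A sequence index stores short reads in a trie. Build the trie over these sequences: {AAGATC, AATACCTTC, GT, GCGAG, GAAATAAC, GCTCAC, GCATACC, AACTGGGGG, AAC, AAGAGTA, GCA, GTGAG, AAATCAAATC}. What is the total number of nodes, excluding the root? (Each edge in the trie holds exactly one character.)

56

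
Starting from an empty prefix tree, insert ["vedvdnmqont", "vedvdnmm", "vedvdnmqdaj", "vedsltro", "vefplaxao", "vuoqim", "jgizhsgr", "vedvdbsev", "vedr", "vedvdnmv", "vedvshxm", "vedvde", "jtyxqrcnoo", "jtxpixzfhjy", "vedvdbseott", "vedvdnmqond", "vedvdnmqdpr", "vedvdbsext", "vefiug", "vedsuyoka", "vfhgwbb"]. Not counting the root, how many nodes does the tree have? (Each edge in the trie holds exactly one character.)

91

Insert word by word; a character creates a node only if that edge doesn't already exist:
  "vedvdnmqont" → 11 new (v, e, d, v, d, n, m, q, o, n, t)
  "vedvdnmm" → prefix "vedvdnm" already present; 1 new (m)
  "vedvdnmqdaj" → prefix "vedvdnmq" already present; 3 new (d, a, j)
  "vedsltro" → prefix "ved" already present; 5 new (s, l, t, r, o)
  "vefplaxao" → prefix "ve" already present; 7 new (f, p, l, a, x, a, o)
  "vuoqim" → prefix "v" already present; 5 new (u, o, q, i, m)
  "jgizhsgr" → 8 new (j, g, i, z, h, s, g, r)
  "vedvdbsev" → prefix "vedvd" already present; 4 new (b, s, e, v)
  "vedr" → prefix "ved" already present; 1 new (r)
  "vedvdnmv" → prefix "vedvdnm" already present; 1 new (v)
  "vedvshxm" → prefix "vedv" already present; 4 new (s, h, x, m)
  "vedvde" → prefix "vedvd" already present; 1 new (e)
  "jtyxqrcnoo" → prefix "j" already present; 9 new (t, y, x, q, r, c, n, o, o)
  "jtxpixzfhjy" → prefix "jt" already present; 9 new (x, p, i, x, z, f, h, j, y)
  "vedvdbseott" → prefix "vedvdbse" already present; 3 new (o, t, t)
  "vedvdnmqond" → prefix "vedvdnmqon" already present; 1 new (d)
  "vedvdnmqdpr" → prefix "vedvdnmqd" already present; 2 new (p, r)
  "vedvdbsext" → prefix "vedvdbse" already present; 2 new (x, t)
  "vefiug" → prefix "vef" already present; 3 new (i, u, g)
  "vedsuyoka" → prefix "veds" already present; 5 new (u, y, o, k, a)
  "vfhgwbb" → prefix "v" already present; 6 new (f, h, g, w, b, b)
Total nodes = 11 + 1 + 3 + 5 + 7 + 5 + 8 + 4 + 1 + 1 + 4 + 1 + 9 + 9 + 3 + 1 + 2 + 2 + 3 + 5 + 6 = 91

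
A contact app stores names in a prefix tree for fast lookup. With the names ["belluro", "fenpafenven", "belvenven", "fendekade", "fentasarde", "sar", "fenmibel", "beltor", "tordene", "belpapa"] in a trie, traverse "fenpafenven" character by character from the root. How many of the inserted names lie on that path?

Check each prefix of "fenpafenven" against the stored set — each match is an end-marker on the path.
Prefixes of the query that are stored words: "fenpafenven"
Count: 1

1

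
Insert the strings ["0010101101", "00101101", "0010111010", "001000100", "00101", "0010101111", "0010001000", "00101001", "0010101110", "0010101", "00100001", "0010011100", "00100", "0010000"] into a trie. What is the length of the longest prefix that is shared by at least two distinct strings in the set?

9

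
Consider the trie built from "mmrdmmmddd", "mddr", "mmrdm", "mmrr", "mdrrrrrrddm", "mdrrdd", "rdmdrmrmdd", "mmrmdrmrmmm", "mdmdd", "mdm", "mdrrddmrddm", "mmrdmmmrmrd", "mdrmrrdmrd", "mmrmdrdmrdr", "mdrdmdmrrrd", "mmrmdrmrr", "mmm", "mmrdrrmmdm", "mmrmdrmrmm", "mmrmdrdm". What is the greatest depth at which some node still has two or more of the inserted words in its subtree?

The deepest shared node is where two words last agree before diverging.
"mmrmdrmrmm" and "mmrmdrmrmmm" agree on "mmrmdrmrmm" (10 characters) before diverging; nothing deeper is shared.
Longest shared-prefix length: 10

10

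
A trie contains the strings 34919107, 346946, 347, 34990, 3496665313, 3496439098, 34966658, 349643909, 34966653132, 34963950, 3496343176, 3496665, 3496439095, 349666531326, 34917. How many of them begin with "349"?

13

Walk to "349"; the words in its subtree are exactly those with that prefix.
Matches: "34917", "34919107", "3496343176", "34963950", "349643909", "3496439095", "3496439098", "3496665", "3496665313", "34966653132", "349666531326", "34966658", "34990"
Count: 13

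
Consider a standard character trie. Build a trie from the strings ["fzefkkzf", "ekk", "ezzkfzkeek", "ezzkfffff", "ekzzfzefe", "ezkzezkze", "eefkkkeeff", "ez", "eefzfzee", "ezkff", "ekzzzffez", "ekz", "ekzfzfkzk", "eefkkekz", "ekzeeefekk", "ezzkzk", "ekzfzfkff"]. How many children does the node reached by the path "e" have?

Follow the path "e" to its node, then look at its outgoing edges.
Distinct next characters after "e": e, k, z.
That node has 3 child edges.

3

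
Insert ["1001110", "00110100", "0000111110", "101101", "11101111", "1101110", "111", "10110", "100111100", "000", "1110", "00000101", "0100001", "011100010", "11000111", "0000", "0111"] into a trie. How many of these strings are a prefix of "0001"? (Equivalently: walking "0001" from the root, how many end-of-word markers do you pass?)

Walk "0001" from the root; an end-of-word marker is hit whenever a stored word is a prefix of "0001".
Prefixes of the query that are stored words: "000"
Count: 1

1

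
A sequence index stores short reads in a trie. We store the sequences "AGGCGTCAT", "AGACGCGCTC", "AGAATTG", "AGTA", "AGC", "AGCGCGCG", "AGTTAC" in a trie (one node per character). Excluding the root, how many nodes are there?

Trie structure (* marks end of a word):
(root)
└─ A
   └─ G
      ├─ A
      │  ├─ A
      │  │  └─ T
      │  │     └─ T
      │  │        └─ G *
      │  └─ C
      │     └─ G
      │        └─ C
      │           └─ G
      │              └─ C
      │                 └─ T
      │                    └─ C *
      ├─ C *
      │  └─ G
      │     └─ C
      │        └─ G
      │           └─ C
      │              └─ G *
      ├─ G
      │  └─ C
      │     └─ G
      │        └─ T
      │           └─ C
      │              └─ A
      │                 └─ T *
      └─ T
         ├─ A *
         └─ T
            └─ A
               └─ C *
Counting every labelled node above: 32.

32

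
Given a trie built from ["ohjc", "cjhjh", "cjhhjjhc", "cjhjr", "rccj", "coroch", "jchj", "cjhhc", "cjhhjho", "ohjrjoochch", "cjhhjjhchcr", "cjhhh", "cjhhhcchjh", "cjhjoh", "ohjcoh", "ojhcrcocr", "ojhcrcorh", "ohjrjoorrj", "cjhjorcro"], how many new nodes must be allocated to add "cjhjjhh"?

The longest prefix of "cjhjjhh" already in the trie is "cjhj" (length 4).
Each of the 3 remaining characters creates one node.

3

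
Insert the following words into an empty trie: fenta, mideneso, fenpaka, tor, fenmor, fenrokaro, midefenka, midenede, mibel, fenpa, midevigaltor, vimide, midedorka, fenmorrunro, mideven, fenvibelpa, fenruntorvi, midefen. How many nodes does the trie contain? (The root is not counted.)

Count nodes per top-level branch (shared prefixes stored once):
  'f'-branch (fenmor, fenmorrunro, fenpa, fenpaka, fenrokaro, fenruntorvi, fenta, fenvibelpa): 37 nodes
  'm'-branch (mibel, midedorka, midefen, midefenka, midenede, mideneso, mideven, midevigaltor): 33 nodes
  't'-branch (tor): 3 nodes
  'v'-branch (vimide): 6 nodes
Sum: 79

79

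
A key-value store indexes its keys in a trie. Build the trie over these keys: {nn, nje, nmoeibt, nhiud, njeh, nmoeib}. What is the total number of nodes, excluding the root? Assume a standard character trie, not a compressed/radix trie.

Insert word by word; a character creates a node only if that edge doesn't already exist:
  "nn" → 2 new (n, n)
  "nje" → prefix "n" already present; 2 new (j, e)
  "nmoeibt" → prefix "n" already present; 6 new (m, o, e, i, b, t)
  "nhiud" → prefix "n" already present; 4 new (h, i, u, d)
  "njeh" → prefix "nje" already present; 1 new (h)
  "nmoeib" → prefix "nmoeib" already present; 0 new (none)
Total nodes = 2 + 2 + 6 + 4 + 1 + 0 = 15

15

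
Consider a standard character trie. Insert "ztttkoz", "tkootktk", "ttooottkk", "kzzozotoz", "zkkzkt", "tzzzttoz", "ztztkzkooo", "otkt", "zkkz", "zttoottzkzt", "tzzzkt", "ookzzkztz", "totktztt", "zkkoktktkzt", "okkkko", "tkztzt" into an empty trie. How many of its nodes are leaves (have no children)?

15

Leaves are exactly the stored words that no other stored word extends.
Those words: "kzzozotoz", "okkkko", "ookzzkztz", "otkt", "tkootktk", "tkztzt", "totktztt", "ttooottkk", "tzzzkt", "tzzzttoz", "zkkoktktkzt", "zkkzkt", "zttoottzkzt", "ztttkoz", "ztztkzkooo"
Leaf count: 15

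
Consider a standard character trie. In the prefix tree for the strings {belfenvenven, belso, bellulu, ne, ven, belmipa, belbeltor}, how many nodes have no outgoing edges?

A leaf is a node with no children — equivalently, the end of a word that is not a proper prefix of any other stored word.
Those words: "belbeltor", "belfenvenven", "bellulu", "belmipa", "belso", "ne", "ven"
Leaf count: 7

7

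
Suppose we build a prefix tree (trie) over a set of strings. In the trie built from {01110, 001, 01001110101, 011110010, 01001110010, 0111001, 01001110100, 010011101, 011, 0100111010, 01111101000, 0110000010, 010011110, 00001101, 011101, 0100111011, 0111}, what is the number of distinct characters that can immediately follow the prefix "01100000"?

Walk "01100000" from the root, arriving at one node.
Characters that immediately follow "01100000" among the stored strings: {1}.
That node has 1 child edge.

1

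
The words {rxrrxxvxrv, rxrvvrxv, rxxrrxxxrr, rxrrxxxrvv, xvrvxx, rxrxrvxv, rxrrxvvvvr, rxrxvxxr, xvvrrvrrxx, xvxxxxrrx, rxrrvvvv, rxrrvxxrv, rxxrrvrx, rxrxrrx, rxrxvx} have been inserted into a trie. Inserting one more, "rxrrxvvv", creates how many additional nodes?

"rxrrxvvv" is already a full path in the trie; only an end-marker is added.
No new nodes are needed: 0.

0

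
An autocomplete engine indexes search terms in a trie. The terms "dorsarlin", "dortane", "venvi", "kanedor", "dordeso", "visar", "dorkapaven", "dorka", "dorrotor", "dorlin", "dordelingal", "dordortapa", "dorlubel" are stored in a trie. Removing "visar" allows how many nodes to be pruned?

4

A node on "visar"'s path can go only if nothing else ends at it or branches off below it.
The suffix "isar" (4 nodes) is used only by "visar"; the node for "v" still has the child "e", so pruning stops there.
Nodes removed: 4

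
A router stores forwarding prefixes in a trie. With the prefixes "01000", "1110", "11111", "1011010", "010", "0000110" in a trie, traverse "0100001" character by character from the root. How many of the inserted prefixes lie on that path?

2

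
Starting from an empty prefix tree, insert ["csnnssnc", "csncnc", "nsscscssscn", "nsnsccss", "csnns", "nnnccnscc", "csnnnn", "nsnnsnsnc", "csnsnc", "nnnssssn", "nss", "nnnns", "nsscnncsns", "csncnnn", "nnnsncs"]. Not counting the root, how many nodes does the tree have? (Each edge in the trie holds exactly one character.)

65

Count nodes per top-level branch (shared prefixes stored once):
  'c'-branch (csncnc, csncnnn, csnnnn, csnns, csnnssnc, csnsnc): 18 nodes
  'n'-branch (nnnccnscc, nnnns, nnnsncs, nnnssssn, nsnnsnsnc, nsnsccss, nss, nsscnncsns, nsscscssscn): 47 nodes
Sum: 65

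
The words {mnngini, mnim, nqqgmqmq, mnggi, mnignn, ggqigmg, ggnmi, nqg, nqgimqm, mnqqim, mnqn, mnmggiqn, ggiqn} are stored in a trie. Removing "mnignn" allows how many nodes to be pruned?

After clearing the end-marker at "mnignn", prune upward until reaching a node still needed by another word.
The suffix "gnn" (3 nodes) is used only by "mnignn"; the node for "mni" still has the child "m", so pruning stops there.
Nodes removed: 3

3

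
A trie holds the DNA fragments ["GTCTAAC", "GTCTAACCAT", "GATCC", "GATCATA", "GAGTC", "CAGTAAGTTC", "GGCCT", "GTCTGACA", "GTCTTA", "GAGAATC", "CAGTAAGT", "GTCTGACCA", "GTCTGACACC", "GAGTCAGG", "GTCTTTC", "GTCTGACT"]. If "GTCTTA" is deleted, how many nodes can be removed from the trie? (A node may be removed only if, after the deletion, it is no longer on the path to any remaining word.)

1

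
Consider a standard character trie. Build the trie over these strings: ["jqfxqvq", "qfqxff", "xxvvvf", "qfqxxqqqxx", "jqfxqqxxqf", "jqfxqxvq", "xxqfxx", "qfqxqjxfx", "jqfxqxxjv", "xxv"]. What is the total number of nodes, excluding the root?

45

For each word, the new-node count is its length minus the longest prefix already in the trie:
  "jqfxqvq" → 7 new (j, q, f, x, q, v, q)
  "qfqxff" → 6 new (q, f, q, x, f, f)
  "xxvvvf" → 6 new (x, x, v, v, v, f)
  "qfqxxqqqxx" → prefix "qfqx" already present; 6 new (x, q, q, q, x, x)
  "jqfxqqxxqf" → prefix "jqfxq" already present; 5 new (q, x, x, q, f)
  "jqfxqxvq" → prefix "jqfxq" already present; 3 new (x, v, q)
  "xxqfxx" → prefix "xx" already present; 4 new (q, f, x, x)
  "qfqxqjxfx" → prefix "qfqx" already present; 5 new (q, j, x, f, x)
  "jqfxqxxjv" → prefix "jqfxqx" already present; 3 new (x, j, v)
  "xxv" → prefix "xxv" already present; 0 new (none)
Total nodes = 7 + 6 + 6 + 6 + 5 + 3 + 4 + 5 + 3 + 0 = 45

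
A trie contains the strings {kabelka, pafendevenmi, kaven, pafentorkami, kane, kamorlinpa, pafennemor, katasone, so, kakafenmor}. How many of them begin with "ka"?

Walk to "ka"; the words in its subtree are exactly those with that prefix.
Matches: "kabelka", "kakafenmor", "kamorlinpa", "kane", "katasone", "kaven"
Count: 6

6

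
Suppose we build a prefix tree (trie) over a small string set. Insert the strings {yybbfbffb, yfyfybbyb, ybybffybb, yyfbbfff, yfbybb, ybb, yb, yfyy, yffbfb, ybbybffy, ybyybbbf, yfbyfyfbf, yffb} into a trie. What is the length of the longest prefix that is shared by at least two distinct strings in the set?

4

Look for the deepest trie node that still has at least two words in its subtree.
e.g. "yfbybb" and "yfbyfyfbf" share the prefix "yfby" of length 4; no pair shares a longer one.
Longest shared-prefix length: 4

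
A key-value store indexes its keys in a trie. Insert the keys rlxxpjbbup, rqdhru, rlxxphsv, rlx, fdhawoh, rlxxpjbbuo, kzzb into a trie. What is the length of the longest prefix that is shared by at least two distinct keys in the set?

Equivalently: take the maximum, over all pairs, of their longest common prefix length.
"rlxxpjbbuo" and "rlxxpjbbup" agree on "rlxxpjbbu" (9 characters) before diverging; nothing deeper is shared.
Longest shared-prefix length: 9

9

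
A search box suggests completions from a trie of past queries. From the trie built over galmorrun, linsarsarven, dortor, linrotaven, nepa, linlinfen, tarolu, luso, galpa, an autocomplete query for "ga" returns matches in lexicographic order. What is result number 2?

Words with prefix "ga", in lexicographic order: "galmorrun", "galpa"
The 2nd is galpa.

galpa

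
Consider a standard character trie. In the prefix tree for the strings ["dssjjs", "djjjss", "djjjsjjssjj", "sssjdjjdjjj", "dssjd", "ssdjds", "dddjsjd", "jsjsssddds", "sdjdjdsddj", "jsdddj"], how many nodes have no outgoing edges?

10

A leaf is a node with no children — equivalently, the end of a word that is not a proper prefix of any other stored word.
Those words: "dddjsjd", "djjjsjjssjj", "djjjss", "dssjd", "dssjjs", "jsdddj", "jsjsssddds", "sdjdjdsddj", "ssdjds", "sssjdjjdjjj"
Leaf count: 10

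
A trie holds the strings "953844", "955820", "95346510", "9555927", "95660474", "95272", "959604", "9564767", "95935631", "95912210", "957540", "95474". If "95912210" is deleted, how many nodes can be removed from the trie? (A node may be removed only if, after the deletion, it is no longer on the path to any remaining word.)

5

After clearing the end-marker at "95912210", prune upward until reaching a node still needed by another word.
The suffix "12210" (5 nodes) is used only by "95912210"; the node for "959" still has the child "6", so pruning stops there.
Nodes removed: 5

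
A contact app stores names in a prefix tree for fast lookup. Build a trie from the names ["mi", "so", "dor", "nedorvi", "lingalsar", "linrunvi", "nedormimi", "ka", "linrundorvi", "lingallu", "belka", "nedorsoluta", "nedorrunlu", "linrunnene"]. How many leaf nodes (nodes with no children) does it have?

14

A leaf is a node with no children — equivalently, the end of a word that is not a proper prefix of any other stored word.
Those words: "belka", "dor", "ka", "lingallu", "lingalsar", "linrundorvi", "linrunnene", "linrunvi", "mi", "nedormimi", "nedorrunlu", "nedorsoluta", "nedorvi", "so"
Leaf count: 14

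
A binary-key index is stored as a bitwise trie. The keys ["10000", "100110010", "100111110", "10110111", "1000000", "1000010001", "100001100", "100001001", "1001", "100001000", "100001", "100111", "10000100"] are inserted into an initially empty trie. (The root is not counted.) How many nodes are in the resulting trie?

Count nodes per top-level branch (shared prefixes stored once):
  '1'-branch (10000, 1000000, 100001, 10000100, 100001000, 1000010001, 100001001, 100001100, 1001, 100110010, 100111, 100111110, 10110111): 32 nodes
Sum: 32

32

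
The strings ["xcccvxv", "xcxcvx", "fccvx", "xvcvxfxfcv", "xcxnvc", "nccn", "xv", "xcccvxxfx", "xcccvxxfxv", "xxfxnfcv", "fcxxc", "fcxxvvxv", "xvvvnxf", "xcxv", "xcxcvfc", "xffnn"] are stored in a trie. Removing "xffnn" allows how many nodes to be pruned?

After clearing the end-marker at "xffnn", prune upward until reaching a node still needed by another word.
The suffix "ffnn" (4 nodes) is used only by "xffnn"; the node for "x" still has the child "c", so pruning stops there.
Nodes removed: 4

4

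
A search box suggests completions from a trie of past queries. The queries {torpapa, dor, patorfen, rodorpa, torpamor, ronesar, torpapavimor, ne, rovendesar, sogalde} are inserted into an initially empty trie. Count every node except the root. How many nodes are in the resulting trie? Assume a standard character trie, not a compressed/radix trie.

55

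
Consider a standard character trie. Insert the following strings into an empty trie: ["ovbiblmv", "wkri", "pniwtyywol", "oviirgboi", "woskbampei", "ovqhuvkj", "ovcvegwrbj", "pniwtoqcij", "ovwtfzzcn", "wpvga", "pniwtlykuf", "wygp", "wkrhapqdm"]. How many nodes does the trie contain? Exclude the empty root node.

For each word, the new-node count is its length minus the longest prefix already in the trie:
  "ovbiblmv" → 8 new (o, v, b, i, b, l, m, v)
  "wkri" → 4 new (w, k, r, i)
  "pniwtyywol" → 10 new (p, n, i, w, t, y, y, w, o, l)
  "oviirgboi" → prefix "ov" already present; 7 new (i, i, r, g, b, o, i)
  "woskbampei" → prefix "w" already present; 9 new (o, s, k, b, a, m, p, e, i)
  "ovqhuvkj" → prefix "ov" already present; 6 new (q, h, u, v, k, j)
  "ovcvegwrbj" → prefix "ov" already present; 8 new (c, v, e, g, w, r, b, j)
  "pniwtoqcij" → prefix "pniwt" already present; 5 new (o, q, c, i, j)
  "ovwtfzzcn" → prefix "ov" already present; 7 new (w, t, f, z, z, c, n)
  "wpvga" → prefix "w" already present; 4 new (p, v, g, a)
  "pniwtlykuf" → prefix "pniwt" already present; 5 new (l, y, k, u, f)
  "wygp" → prefix "w" already present; 3 new (y, g, p)
  "wkrhapqdm" → prefix "wkr" already present; 6 new (h, a, p, q, d, m)
Total nodes = 8 + 4 + 10 + 7 + 9 + 6 + 8 + 5 + 7 + 4 + 5 + 3 + 6 = 82

82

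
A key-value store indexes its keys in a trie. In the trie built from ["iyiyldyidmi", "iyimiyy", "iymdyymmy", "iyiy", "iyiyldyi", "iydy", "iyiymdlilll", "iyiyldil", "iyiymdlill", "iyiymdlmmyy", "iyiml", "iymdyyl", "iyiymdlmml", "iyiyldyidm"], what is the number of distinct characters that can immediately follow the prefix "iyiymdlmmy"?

1

Walk "iyiymdlmmy" from the root, arriving at one node.
Distinct next characters after "iyiymdlmmy": y.
That node has 1 child edge.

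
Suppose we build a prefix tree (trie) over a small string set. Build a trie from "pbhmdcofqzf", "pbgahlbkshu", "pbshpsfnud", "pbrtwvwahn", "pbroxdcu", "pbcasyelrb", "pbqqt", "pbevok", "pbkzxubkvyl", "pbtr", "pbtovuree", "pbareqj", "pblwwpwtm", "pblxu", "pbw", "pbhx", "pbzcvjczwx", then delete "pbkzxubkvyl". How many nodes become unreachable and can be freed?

Walk "pbkzxubkvyl" from the leaf back toward the root, removing each node that no remaining word uses.
The suffix "kzxubkvyl" (9 nodes) is used only by "pbkzxubkvyl"; the node for "pb" still has the child "h", so pruning stops there.
Nodes removed: 9

9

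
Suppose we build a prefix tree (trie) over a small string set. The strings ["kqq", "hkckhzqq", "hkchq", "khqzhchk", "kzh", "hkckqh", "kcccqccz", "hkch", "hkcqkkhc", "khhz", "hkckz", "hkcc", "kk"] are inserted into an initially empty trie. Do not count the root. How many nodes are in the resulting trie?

41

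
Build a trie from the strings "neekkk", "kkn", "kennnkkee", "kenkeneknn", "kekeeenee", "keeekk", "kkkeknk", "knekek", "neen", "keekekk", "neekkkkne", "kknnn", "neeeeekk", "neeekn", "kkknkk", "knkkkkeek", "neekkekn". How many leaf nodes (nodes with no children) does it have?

15

Leaves are exactly the stored words that no other stored word extends.
Those words: "keeekk", "keekekk", "kekeeenee", "kenkeneknn", "kennnkkee", "kkkeknk", "kkknkk", "kknnn", "knekek", "knkkkkeek", "neeeeekk", "neeekn", "neekkekn", "neekkkkne", "neen"
Leaf count: 15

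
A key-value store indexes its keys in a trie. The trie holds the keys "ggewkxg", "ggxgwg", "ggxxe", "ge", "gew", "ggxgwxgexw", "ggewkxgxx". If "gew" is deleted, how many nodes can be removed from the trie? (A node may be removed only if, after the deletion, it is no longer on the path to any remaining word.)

After clearing the end-marker at "gew", prune upward until reaching a node still needed by another word.
The suffix "w" (1 node) is used only by "gew"; "ge" is itself a stored word, so pruning stops there.
Nodes removed: 1

1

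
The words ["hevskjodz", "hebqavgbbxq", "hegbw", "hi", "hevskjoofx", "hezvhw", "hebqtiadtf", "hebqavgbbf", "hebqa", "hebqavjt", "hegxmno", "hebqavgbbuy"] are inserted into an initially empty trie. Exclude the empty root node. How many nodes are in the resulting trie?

Trace insertions, counting only characters that open a new branch:
  "hevskjodz" → 9 new (h, e, v, s, k, j, o, d, z)
  "hebqavgbbxq" → prefix "he" already present; 9 new (b, q, a, v, g, b, b, x, q)
  "hegbw" → prefix "he" already present; 3 new (g, b, w)
  "hi" → prefix "h" already present; 1 new (i)
  "hevskjoofx" → prefix "hevskjo" already present; 3 new (o, f, x)
  "hezvhw" → prefix "he" already present; 4 new (z, v, h, w)
  "hebqtiadtf" → prefix "hebq" already present; 6 new (t, i, a, d, t, f)
  "hebqavgbbf" → prefix "hebqavgbb" already present; 1 new (f)
  "hebqa" → prefix "hebqa" already present; 0 new (none)
  "hebqavjt" → prefix "hebqav" already present; 2 new (j, t)
  "hegxmno" → prefix "heg" already present; 4 new (x, m, n, o)
  "hebqavgbbuy" → prefix "hebqavgbb" already present; 2 new (u, y)
Total nodes = 9 + 9 + 3 + 1 + 3 + 4 + 6 + 1 + 0 + 2 + 4 + 2 = 44

44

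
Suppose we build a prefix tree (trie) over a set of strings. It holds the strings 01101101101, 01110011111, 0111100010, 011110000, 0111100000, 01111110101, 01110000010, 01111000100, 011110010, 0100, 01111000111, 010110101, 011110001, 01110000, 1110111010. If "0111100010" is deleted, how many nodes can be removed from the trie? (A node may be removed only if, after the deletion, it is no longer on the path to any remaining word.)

0

After clearing the end-marker at "0111100010", prune upward until reaching a node still needed by another word.
Every node on "0111100010" is still needed (e.g. by "01111000100"), so nothing is freed.
Nodes removed: 0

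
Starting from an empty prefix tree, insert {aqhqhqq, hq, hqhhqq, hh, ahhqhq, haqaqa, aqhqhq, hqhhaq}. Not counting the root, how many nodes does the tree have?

Trie structure (* marks end of a word):
(root)
├─ a
│  ├─ h
│  │  └─ h
│  │     └─ q
│  │        └─ h
│  │           └─ q *
│  └─ q
│     └─ h
│        └─ q
│           └─ h
│              └─ q *
│                 └─ q *
└─ h
   ├─ a
   │  └─ q
   │     └─ a
   │        └─ q
   │           └─ a *
   ├─ h *
   └─ q *
      └─ h
         └─ h
            ├─ a
            │  └─ q *
            └─ q
               └─ q *
Counting every labelled node above: 26.

26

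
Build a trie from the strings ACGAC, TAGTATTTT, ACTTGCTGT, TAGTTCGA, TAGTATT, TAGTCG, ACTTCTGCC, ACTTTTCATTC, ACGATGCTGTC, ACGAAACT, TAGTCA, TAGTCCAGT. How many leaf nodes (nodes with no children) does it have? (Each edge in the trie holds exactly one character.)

11

A leaf is a node with no children — equivalently, the end of a word that is not a proper prefix of any other stored word.
Those words: "ACGAAACT", "ACGAC", "ACGATGCTGTC", "ACTTCTGCC", "ACTTGCTGT", "ACTTTTCATTC", "TAGTATTTT", "TAGTCA", "TAGTCCAGT", "TAGTCG", "TAGTTCGA"
Leaf count: 11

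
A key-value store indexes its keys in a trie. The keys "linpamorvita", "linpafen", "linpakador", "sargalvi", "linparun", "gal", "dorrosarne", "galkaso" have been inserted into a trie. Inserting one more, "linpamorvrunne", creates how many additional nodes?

5

Walking "linpamorvrunne" from the root, the first 9 characters ("linpamorv") follow existing edges; "r" is the first miss.
New nodes needed: |"linpamorvrunne"| − 9 = 14 − 9 = 5.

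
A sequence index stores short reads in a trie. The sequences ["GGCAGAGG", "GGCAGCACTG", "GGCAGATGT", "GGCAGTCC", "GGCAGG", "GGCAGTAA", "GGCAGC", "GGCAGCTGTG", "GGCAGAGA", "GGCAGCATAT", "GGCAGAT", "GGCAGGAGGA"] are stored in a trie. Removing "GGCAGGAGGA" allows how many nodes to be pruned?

4

Walk "GGCAGGAGGA" from the leaf back toward the root, removing each node that no remaining word uses.
The suffix "AGGA" (4 nodes) is used only by "GGCAGGAGGA"; "GGCAGG" is itself a stored word, so pruning stops there.
Nodes removed: 4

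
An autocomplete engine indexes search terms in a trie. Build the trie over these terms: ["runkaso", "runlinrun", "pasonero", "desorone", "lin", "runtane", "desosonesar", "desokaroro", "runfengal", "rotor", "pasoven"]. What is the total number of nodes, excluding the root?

62

For each word, the new-node count is its length minus the longest prefix already in the trie:
  "runkaso" → 7 new (r, u, n, k, a, s, o)
  "runlinrun" → prefix "run" already present; 6 new (l, i, n, r, u, n)
  "pasonero" → 8 new (p, a, s, o, n, e, r, o)
  "desorone" → 8 new (d, e, s, o, r, o, n, e)
  "lin" → 3 new (l, i, n)
  "runtane" → prefix "run" already present; 4 new (t, a, n, e)
  "desosonesar" → prefix "deso" already present; 7 new (s, o, n, e, s, a, r)
  "desokaroro" → prefix "deso" already present; 6 new (k, a, r, o, r, o)
  "runfengal" → prefix "run" already present; 6 new (f, e, n, g, a, l)
  "rotor" → prefix "r" already present; 4 new (o, t, o, r)
  "pasoven" → prefix "paso" already present; 3 new (v, e, n)
Total nodes = 7 + 6 + 8 + 8 + 3 + 4 + 7 + 6 + 6 + 4 + 3 = 62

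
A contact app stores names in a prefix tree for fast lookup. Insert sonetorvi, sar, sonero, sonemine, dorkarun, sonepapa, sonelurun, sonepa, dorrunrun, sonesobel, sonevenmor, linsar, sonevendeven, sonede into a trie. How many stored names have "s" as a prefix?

11

Traverse to the node for "s", then collect every word in that subtree.
Matches: "sar", "sonede", "sonelurun", "sonemine", "sonepa", "sonepapa", "sonero", "sonesobel", "sonetorvi", "sonevendeven", "sonevenmor"
Count: 11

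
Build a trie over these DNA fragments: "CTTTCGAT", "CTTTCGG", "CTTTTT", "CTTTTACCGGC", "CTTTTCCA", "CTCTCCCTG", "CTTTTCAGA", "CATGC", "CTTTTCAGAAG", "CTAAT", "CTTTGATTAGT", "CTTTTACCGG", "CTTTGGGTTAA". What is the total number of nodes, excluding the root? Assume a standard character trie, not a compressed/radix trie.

Count nodes per top-level branch (shared prefixes stored once):
  'C'-branch (CATGC, CTAAT, CTCTCCCTG, CTTTCGAT, CTTTCGG, CTTTGATTAGT, CTTTGGGTTAA, CTTTTACCGG, CTTTTACCGGC, CTTTTCAGA, CTTTTCAGAAG, CTTTTCCA, CTTTTT): 52 nodes
Sum: 52

52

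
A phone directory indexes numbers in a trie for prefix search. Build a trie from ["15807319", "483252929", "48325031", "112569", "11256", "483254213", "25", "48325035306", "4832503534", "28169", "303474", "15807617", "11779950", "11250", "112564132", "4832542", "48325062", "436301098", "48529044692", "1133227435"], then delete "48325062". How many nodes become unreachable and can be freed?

After clearing the end-marker at "48325062", prune upward until reaching a node still needed by another word.
The suffix "62" (2 nodes) is used only by "48325062"; the node for "483250" still has the child "3", so pruning stops there.
Nodes removed: 2

2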